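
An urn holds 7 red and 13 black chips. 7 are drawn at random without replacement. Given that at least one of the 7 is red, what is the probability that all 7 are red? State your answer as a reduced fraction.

1/75804

Work in counts. Selections with at least one red: C(20,7) − C(13,7) = 77520 − 1716 = 75804.
Of those, selections where all 7 are red: C(7,7) = 1.
Conditional probability = 1/75804.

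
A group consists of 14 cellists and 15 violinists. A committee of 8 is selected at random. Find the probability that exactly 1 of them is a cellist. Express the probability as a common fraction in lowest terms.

Total number of selections: C(29,8) = 4292145.
Selections with exactly 1 cellist: choose 1 of the 14 cellists and 7 of the 15 violinists, C(14,1)·C(15,7) = 14·6435 = 90090.
Probability = 90090/4292145 = 14/667.

14/667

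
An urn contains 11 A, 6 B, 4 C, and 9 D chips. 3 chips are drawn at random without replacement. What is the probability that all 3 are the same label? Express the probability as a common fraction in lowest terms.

There are C(30,3) = 4060 ways to draw 3 chips.
All same label: C(11,3) + C(6,3) + C(4,3) + C(9,3) = 165 + 20 + 4 + 84 = 273.
Probability = 273/4060 = 39/580.

39/580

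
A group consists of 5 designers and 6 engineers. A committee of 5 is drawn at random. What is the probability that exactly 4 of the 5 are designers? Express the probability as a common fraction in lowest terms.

There are C(11,5) = 462 ways to choose 5 from 11.
Selections with exactly 4 designers: choose 4 of the 5 designers and 1 of the 6 engineers, C(5,4)·C(6,1) = 5·6 = 30.
Probability = 30/462 = 5/77.

5/77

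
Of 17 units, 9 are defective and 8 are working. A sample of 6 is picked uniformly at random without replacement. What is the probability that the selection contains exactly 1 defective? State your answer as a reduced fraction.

Total number of selections: C(17,6) = 12376.
Selections with exactly 1 defective: choose 1 of the 9 defective and 5 of the 8 working, C(9,1)·C(8,5) = 9·56 = 504.
Probability = 504/12376 = 9/221.

9/221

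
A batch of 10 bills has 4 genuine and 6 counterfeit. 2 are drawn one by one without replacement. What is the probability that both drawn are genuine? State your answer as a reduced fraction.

Multiply the conditional probabilities at each draw: 4/10 · 3/9 = 12/90 = 2/15.

2/15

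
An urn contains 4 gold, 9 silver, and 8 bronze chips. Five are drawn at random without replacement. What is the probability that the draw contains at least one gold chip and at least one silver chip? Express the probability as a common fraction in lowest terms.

4475/6783

There are C(21,5) = 20349 possible draws.
By inclusion-exclusion on the complements, draws missing all gold or all silver: C(17,5) + C(12,5) − C(8,5) = 6188 + 792 − 56 = 6924.
So draws with at least one of each: 20349 − 6924 = 13425, probability 13425/20349 = 4475/6783.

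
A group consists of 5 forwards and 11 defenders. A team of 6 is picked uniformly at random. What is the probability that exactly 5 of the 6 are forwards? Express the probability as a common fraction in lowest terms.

1/728

The sample space is all 6-subsets of the 16: C(16,6) = 8008.
Selections with exactly 5 forwards: choose 5 of the 5 forwards and 1 of the 11 defenders, C(5,5)·C(11,1) = 1·11 = 11.
Probability = 11/8008 = 1/728.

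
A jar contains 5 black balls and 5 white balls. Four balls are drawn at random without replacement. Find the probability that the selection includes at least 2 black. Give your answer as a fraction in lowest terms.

31/42

Total selections: C(10,4) = 210.
Count the complement (fewer than 2 black): C(5,0)·C(5,4) + C(5,1)·C(5,3) = 5 + 50 = 55.
Probability = 1 − 55/210 = 155/210 = 31/42.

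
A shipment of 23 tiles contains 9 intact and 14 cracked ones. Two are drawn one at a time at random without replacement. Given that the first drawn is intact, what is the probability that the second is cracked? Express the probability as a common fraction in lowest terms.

After removing one intact, 22 remain: 8 intact and 14 cracked.
So the probability the next is cracked is 14/22 = 7/11.

7/11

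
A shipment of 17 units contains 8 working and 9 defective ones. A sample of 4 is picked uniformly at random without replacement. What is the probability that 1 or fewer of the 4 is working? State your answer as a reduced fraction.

57/170

There are C(17,4) = 2380 ways to choose the 4.
Favorable selections (1 or fewer working): C(8,0)·C(9,4) + C(8,1)·C(9,3) = 126 + 672 = 798.
Probability = 798/2380 = 57/170.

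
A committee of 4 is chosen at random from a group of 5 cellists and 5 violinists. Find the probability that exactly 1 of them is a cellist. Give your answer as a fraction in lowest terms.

The sample space is all 4-subsets of the 10: C(10,4) = 210.
Selections with exactly 1 cellist: choose 1 of the 5 cellists and 3 of the 5 violinists, C(5,1)·C(5,3) = 5·10 = 50.
Probability = 50/210 = 5/21.

5/21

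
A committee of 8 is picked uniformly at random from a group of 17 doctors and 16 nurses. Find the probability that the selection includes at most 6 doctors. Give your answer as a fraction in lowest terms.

There are C(33,8) = 13884156 ways to choose the 8.
Count the complement (more than 6 doctors): C(17,7)·C(16,1) + C(17,8)·C(16,0) = 311168 + 24310 = 335478.
Probability = 1 − 335478/13884156 = 13548678/13884156 = 15791/16182.

15791/16182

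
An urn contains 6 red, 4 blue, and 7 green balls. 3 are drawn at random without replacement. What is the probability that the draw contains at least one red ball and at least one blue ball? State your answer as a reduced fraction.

There are C(17,3) = 680 possible draws.
By inclusion-exclusion on the complements, draws missing all red or all blue: C(11,3) + C(13,3) − C(7,3) = 165 + 286 − 35 = 416.
So draws with at least one of each: 680 − 416 = 264, probability 264/680 = 33/85.

33/85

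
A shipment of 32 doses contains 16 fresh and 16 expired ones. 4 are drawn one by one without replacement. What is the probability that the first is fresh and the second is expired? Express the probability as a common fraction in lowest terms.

Multiply the conditional probabilities at each draw: 16/32 · 16/31 = 256/992 = 8/31.

8/31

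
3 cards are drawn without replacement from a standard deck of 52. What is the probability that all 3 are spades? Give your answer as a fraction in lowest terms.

There are C(52,3) = 22100 possible 3-card hands.
Hands that are all spades: C(13,3) = 286.
Probability = 286/22100 = 11/850.

11/850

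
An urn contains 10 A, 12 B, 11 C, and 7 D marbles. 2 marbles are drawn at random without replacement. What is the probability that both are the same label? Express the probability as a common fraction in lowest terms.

There are C(40,2) = 780 ways to draw 2 marbles.
All same label: C(10,2) + C(12,2) + C(11,2) + C(7,2) = 45 + 66 + 55 + 21 = 187.
Probability = 187/780.

187/780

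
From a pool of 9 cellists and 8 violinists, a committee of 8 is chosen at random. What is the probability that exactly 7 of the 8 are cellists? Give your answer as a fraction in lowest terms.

144/12155

There are C(17,8) = 24310 ways to choose 8 from 17.
Selections with exactly 7 cellists: choose 7 of the 9 cellists and 1 of the 8 violinists, C(9,7)·C(8,1) = 36·8 = 288.
Probability = 288/24310 = 144/12155.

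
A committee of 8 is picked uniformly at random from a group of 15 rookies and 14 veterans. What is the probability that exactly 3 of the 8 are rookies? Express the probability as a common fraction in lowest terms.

1274/6003

The sample space is all 8-subsets of the 29: C(29,8) = 4292145.
Selections with exactly 3 rookies: choose 3 of the 15 rookies and 5 of the 14 veterans, C(15,3)·C(14,5) = 455·2002 = 910910.
Probability = 910910/4292145 = 1274/6003.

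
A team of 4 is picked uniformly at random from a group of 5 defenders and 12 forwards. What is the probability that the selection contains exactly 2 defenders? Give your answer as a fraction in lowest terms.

33/119

Total number of selections: C(17,4) = 2380.
Selections with exactly 2 defenders: choose 2 of the 5 defenders and 2 of the 12 forwards, C(5,2)·C(12,2) = 10·66 = 660.
Probability = 660/2380 = 33/119.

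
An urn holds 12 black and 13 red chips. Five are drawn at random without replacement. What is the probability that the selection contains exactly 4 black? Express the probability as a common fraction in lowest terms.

The sample space is all 5-subsets of the 25: C(25,5) = 53130.
Selections with exactly 4 black: choose 4 of the 12 black and 1 of the 13 red, C(12,4)·C(13,1) = 495·13 = 6435.
Probability = 6435/53130 = 39/322.

39/322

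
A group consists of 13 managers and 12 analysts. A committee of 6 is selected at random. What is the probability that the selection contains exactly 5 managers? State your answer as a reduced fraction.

351/4025

The sample space is all 6-subsets of the 25: C(25,6) = 177100.
Selections with exactly 5 managers: choose 5 of the 13 managers and 1 of the 12 analysts, C(13,5)·C(12,1) = 1287·12 = 15444.
Probability = 15444/177100 = 351/4025.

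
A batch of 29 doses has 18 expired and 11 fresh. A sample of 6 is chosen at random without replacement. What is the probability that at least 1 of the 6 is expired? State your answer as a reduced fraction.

11299/11310

There are C(29,6) = 475020 ways to choose the 6.
The complement is all 6 are fresh: C(11,6) = 462.
Probability = 1 − 462/475020 = 474558/475020 = 11299/11310.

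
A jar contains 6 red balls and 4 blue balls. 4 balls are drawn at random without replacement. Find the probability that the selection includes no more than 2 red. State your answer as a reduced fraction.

There are C(10,4) = 210 ways to choose the 4.
Count the complement (more than 2 red): C(6,3)·C(4,1) + C(6,4)·C(4,0) = 80 + 15 = 95.
Probability = 1 − 95/210 = 115/210 = 23/42.

23/42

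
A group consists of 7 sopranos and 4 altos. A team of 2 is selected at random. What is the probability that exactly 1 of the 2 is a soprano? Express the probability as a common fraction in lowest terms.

There are C(11,2) = 55 ways to choose 2 from 11.
Selections with exactly 1 soprano: choose 1 of the 7 sopranos and 1 of the 4 altos, C(7,1)·C(4,1) = 7·4 = 28.
Probability = 28/55.

28/55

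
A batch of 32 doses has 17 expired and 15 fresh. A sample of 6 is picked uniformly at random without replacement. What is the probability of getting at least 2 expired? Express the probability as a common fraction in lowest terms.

15181/16182

Total selections: C(32,6) = 906192.
Count the complement (fewer than 2 expired): C(17,0)·C(15,6) + C(17,1)·C(15,5) = 5005 + 51051 = 56056.
Probability = 1 − 56056/906192 = 850136/906192 = 15181/16182.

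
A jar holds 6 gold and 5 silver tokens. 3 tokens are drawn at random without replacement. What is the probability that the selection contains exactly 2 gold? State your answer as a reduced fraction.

5/11

The sample space is all 3-subsets of the 11: C(11,3) = 165.
Selections with exactly 2 gold: choose 2 of the 6 gold and 1 of the 5 silver, C(6,2)·C(5,1) = 15·5 = 75.
Probability = 75/165 = 5/11.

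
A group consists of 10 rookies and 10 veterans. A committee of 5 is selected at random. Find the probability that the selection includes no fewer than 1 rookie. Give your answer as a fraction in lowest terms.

1271/1292

Total selections: C(20,5) = 15504.
The complement is all 5 are veterans: C(10,5) = 252.
Probability = 1 − 252/15504 = 15252/15504 = 1271/1292.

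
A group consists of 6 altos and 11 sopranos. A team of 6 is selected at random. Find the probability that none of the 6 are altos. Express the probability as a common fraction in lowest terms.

33/884

There are C(17,6) = 12376 possible selections.
Selections with no altos (all sopranos): C(11,6) = 462.
Probability = 462/12376 = 33/884.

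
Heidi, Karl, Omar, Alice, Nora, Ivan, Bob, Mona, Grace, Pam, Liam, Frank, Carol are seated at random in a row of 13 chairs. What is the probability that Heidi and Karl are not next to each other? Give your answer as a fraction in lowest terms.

11/13

There are 13! = 6227020800 arrangements.
Arrangements with Heidi and Karl adjacent: 2·12! = 958003200.
So not adjacent: 6227020800 − 958003200 = 5269017600, probability 5269017600/6227020800 = 11/13.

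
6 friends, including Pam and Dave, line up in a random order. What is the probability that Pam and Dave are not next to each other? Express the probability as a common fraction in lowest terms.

2/3

There are 6! = 720 arrangements.
Arrangements with Pam and Dave adjacent: 2·5! = 240.
So not adjacent: 720 − 240 = 480, probability 480/720 = 2/3.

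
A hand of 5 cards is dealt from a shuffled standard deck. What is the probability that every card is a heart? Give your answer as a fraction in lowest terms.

33/66640

There are C(52,5) = 2598960 possible 5-card hands.
Hands that are all hearts: C(13,5) = 1287.
Probability = 1287/2598960 = 33/66640.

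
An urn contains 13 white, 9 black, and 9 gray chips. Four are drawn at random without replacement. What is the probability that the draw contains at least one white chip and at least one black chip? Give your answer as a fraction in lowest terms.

21216/31465

There are C(31,4) = 31465 possible draws.
By inclusion-exclusion on the complements, draws missing all white or all black: C(18,4) + C(22,4) − C(9,4) = 3060 + 7315 − 126 = 10249.
So draws with at least one of each: 31465 − 10249 = 21216, probability 21216/31465.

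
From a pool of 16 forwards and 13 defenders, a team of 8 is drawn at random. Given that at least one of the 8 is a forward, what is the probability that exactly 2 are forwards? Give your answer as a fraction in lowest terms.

80/1667

Work in counts. Selections with at least one forward: C(29,8) − C(13,8) = 4292145 − 1287 = 4290858.
Of those, selections where exactly 2 are forwards: C(16,2)·C(13,6) = 120·1716 = 205920.
Conditional probability = 205920/4290858 = 80/1667.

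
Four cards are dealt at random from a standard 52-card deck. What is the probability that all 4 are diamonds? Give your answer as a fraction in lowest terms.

There are C(52,4) = 270725 possible 4-card hands.
Hands that are all diamonds: C(13,4) = 715.
Probability = 715/270725 = 11/4165.

11/4165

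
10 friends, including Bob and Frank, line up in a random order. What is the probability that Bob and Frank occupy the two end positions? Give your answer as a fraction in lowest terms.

1/45

There are 10! = 3628800 arrangements.
Place Bob and Frank at the ends in 2 ways, arrange the remaining 8 in 8! = 40320 ways: 2·40320 = 80640.
Probability = 80640/3628800 = 1/45.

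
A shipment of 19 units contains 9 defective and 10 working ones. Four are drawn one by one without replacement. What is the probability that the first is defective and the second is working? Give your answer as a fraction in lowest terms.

Multiply the conditional probabilities at each draw: 9/19 · 10/18 = 90/342 = 5/19.

5/19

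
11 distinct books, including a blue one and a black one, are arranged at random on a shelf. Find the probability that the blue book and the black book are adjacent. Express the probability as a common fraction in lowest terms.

There are 11! = 39916800 arrangements.
Treat the blue book and the black book as a block: 10! arrangements of the blocks × 2 orders within the block = 2·3628800 = 7257600.
Probability = 7257600/39916800 = 2/11.

2/11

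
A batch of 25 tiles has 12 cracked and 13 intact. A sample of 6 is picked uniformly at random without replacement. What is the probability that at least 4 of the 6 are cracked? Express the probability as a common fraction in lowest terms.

Total selections: C(25,6) = 177100.
Favorable selections (at least 4 cracked): C(12,4)·C(13,2) + C(12,5)·C(13,1) + C(12,6)·C(13,0) = 38610 + 10296 + 924 = 49830.
Probability = 49830/177100 = 453/1610.

453/1610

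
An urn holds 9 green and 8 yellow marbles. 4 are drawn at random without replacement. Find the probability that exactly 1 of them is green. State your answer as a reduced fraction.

18/85

Total number of selections: C(17,4) = 2380.
Selections with exactly 1 green: choose 1 of the 9 green and 3 of the 8 yellow, C(9,1)·C(8,3) = 9·56 = 504.
Probability = 504/2380 = 18/85.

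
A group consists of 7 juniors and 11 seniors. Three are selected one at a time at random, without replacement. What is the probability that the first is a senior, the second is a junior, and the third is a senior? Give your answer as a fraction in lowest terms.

385/2448

Multiply the conditional probabilities at each draw: 11/18 · 7/17 · 10/16 = 770/4896 = 385/2448.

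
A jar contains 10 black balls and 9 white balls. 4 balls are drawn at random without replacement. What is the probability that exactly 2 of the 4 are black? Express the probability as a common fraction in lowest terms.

The sample space is all 4-subsets of the 19: C(19,4) = 3876.
Selections with exactly 2 black: choose 2 of the 10 black and 2 of the 9 white, C(10,2)·C(9,2) = 45·36 = 1620.
Probability = 1620/3876 = 135/323.

135/323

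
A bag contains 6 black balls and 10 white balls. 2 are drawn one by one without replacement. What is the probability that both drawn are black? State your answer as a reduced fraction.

1/8

Multiply the conditional probabilities at each draw: 6/16 · 5/15 = 30/240 = 1/8.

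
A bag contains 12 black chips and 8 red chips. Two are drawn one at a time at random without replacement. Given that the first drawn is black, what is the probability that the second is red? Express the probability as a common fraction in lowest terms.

After removing one black, 19 remain: 11 black and 8 red.
So the probability the next is red is 8/19.

8/19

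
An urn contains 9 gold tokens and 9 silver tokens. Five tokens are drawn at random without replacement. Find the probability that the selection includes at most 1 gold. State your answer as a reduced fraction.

There are C(18,5) = 8568 ways to choose the 5.
Favorable selections (at most 1 gold): C(9,0)·C(9,5) + C(9,1)·C(9,4) = 126 + 1134 = 1260.
Probability = 1260/8568 = 5/34.

5/34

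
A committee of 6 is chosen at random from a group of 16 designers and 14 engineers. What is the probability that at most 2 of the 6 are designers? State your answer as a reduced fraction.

341/1305

There are C(30,6) = 593775 ways to choose the 6.
Favorable selections (at most 2 designers): C(16,0)·C(14,6) + C(16,1)·C(14,5) + C(16,2)·C(14,4) = 3003 + 32032 + 120120 = 155155.
Probability = 155155/593775 = 341/1305.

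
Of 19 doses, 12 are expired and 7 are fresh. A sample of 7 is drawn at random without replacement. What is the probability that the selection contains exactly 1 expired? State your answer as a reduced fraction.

7/4199

The sample space is all 7-subsets of the 19: C(19,7) = 50388.
Selections with exactly 1 expired: choose 1 of the 12 expired and 6 of the 7 fresh, C(12,1)·C(7,6) = 12·7 = 84.
Probability = 84/50388 = 7/4199.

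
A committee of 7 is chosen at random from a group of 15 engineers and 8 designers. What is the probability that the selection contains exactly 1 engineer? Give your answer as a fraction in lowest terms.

The sample space is all 7-subsets of the 23: C(23,7) = 245157.
Selections with exactly 1 engineer: choose 1 of the 15 engineers and 6 of the 8 designers, C(15,1)·C(8,6) = 15·28 = 420.
Probability = 420/245157 = 140/81719.

140/81719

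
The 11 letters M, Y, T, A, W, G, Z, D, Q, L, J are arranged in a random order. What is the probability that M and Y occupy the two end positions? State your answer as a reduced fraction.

1/55

There are 11! = 39916800 arrangements.
Place M and Y at the ends in 2 ways, arrange the remaining 9 in 9! = 362880 ways: 2·362880 = 725760.
Probability = 725760/39916800 = 1/55.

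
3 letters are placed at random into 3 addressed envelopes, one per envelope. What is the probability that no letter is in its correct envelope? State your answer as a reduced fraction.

There are 3! = 6 assignments.
By inclusion-exclusion, assignments with no fixed points: C(3,0)·3! − C(3,1)·2! + C(3,2)·1! − C(3,3)·0! = 2.
Probability = 2/6 = 1/3.

1/3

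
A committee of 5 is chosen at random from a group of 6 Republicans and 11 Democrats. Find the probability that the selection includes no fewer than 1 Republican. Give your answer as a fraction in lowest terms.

There are C(17,5) = 6188 ways to choose the 5.
The complement is all 5 are Democrats: C(11,5) = 462.
Probability = 1 − 462/6188 = 5726/6188 = 409/442.

409/442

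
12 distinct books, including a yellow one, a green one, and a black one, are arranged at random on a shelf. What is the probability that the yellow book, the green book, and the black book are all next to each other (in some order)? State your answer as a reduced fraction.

1/22

There are 12! = 479001600 arrangements.
Treat the three as one block: 10! placements × 3! orders within the block = 3628800·6 = 21772800.
Probability = 21772800/479001600 = 1/22.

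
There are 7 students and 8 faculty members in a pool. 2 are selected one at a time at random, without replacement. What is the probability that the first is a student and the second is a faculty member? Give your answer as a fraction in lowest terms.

Multiply the conditional probabilities at each draw: 7/15 · 8/14 = 56/210 = 4/15.

4/15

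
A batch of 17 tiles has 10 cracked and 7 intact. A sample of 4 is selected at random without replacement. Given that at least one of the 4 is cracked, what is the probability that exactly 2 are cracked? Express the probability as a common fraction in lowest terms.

27/67

Work in counts. Selections with at least one cracked: C(17,4) − C(7,4) = 2380 − 35 = 2345.
Of those, selections where exactly 2 are cracked: C(10,2)·C(7,2) = 45·21 = 945.
Conditional probability = 945/2345 = 27/67.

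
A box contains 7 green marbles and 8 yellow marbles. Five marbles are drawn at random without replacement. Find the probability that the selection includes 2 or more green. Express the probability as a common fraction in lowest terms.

There are C(15,5) = 3003 ways to choose the 5.
Count the complement (fewer than 2 green): C(7,0)·C(8,5) + C(7,1)·C(8,4) = 56 + 490 = 546.
Probability = 1 − 546/3003 = 2457/3003 = 9/11.

9/11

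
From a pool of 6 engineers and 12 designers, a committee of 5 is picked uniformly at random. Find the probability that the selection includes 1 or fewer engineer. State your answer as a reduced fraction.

Total selections: C(18,5) = 8568.
Favorable selections (1 or fewer engineer): C(6,0)·C(12,5) + C(6,1)·C(12,4) = 792 + 2970 = 3762.
Probability = 3762/8568 = 209/476.

209/476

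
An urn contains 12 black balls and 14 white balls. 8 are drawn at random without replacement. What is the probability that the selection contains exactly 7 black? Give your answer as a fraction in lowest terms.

1008/142025

The sample space is all 8-subsets of the 26: C(26,8) = 1562275.
Selections with exactly 7 black: choose 7 of the 12 black and 1 of the 14 white, C(12,7)·C(14,1) = 792·14 = 11088.
Probability = 11088/1562275 = 1008/142025.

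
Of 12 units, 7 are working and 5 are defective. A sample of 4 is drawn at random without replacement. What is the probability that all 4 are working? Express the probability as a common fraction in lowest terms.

7/99

There are C(12,4) = 495 possible selections.
Selections with all working: C(7,4) = 35.
Probability = 35/495 = 7/99.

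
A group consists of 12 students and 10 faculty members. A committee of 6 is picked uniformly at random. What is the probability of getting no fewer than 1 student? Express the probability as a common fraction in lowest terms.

Total selections: C(22,6) = 74613.
The complement is all 6 are faculty members: C(10,6) = 210.
Probability = 1 − 210/74613 = 74403/74613 = 3543/3553.

3543/3553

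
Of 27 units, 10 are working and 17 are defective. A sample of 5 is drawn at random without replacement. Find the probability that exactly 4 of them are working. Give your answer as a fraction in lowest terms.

119/2691

The sample space is all 5-subsets of the 27: C(27,5) = 80730.
Selections with exactly 4 working: choose 4 of the 10 working and 1 of the 17 defective, C(10,4)·C(17,1) = 210·17 = 3570.
Probability = 3570/80730 = 119/2691.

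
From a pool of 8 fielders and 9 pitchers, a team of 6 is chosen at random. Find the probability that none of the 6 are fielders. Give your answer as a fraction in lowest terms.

3/442

There are C(17,6) = 12376 possible selections.
Selections with no fielders (all pitchers): C(9,6) = 84.
Probability = 84/12376 = 3/442.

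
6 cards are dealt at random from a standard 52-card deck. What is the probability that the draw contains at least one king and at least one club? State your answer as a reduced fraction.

There are C(52,6) = 20358520 possible draws.
By inclusion-exclusion on the complements, draws missing all kings or all clubs: C(48,6) + C(39,6) − C(36,6) = 12271512 + 3262623 − 1947792 = 13586343.
So draws with at least one of each: 20358520 − 13586343 = 6772177, probability 6772177/20358520.

6772177/20358520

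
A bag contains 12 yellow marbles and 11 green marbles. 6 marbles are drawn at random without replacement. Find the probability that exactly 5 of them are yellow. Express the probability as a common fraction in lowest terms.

There are C(23,6) = 100947 ways to choose 6 from 23.
Selections with exactly 5 yellow: choose 5 of the 12 yellow and 1 of the 11 green, C(12,5)·C(11,1) = 792·11 = 8712.
Probability = 8712/100947 = 264/3059.

264/3059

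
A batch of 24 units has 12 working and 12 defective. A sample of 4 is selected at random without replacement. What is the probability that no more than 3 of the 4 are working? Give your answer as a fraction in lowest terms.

307/322

Total selections: C(24,4) = 10626.
The complement is exactly 4 working: C(12,4)·C(12,0) = 495.
Probability = 1 − 495/10626 = 10131/10626 = 307/322.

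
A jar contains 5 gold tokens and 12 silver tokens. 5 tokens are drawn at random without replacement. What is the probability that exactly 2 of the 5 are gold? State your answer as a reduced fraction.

550/1547

The sample space is all 5-subsets of the 17: C(17,5) = 6188.
Selections with exactly 2 gold: choose 2 of the 5 gold and 3 of the 12 silver, C(5,2)·C(12,3) = 10·220 = 2200.
Probability = 2200/6188 = 550/1547.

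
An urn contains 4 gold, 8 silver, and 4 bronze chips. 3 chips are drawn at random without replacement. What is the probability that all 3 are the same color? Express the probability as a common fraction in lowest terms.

There are C(16,3) = 560 ways to draw 3 chips.
All same color: C(4,3) + C(8,3) + C(4,3) = 4 + 56 + 4 = 64.
Probability = 64/560 = 4/35.

4/35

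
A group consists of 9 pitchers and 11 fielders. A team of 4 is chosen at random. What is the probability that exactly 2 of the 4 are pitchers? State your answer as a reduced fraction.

132/323

The sample space is all 4-subsets of the 20: C(20,4) = 4845.
Selections with exactly 2 pitchers: choose 2 of the 9 pitchers and 2 of the 11 fielders, C(9,2)·C(11,2) = 36·55 = 1980.
Probability = 1980/4845 = 132/323.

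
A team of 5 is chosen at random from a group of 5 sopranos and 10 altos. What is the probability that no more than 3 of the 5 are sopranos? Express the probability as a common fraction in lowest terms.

984/1001

Total selections: C(15,5) = 3003.
Count the complement (more than 3 sopranos): C(5,4)·C(10,1) + C(5,5)·C(10,0) = 50 + 1 = 51.
Probability = 1 − 51/3003 = 2952/3003 = 984/1001.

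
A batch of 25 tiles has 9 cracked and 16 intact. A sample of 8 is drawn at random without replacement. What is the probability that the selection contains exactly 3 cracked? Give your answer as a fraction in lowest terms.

The sample space is all 8-subsets of the 25: C(25,8) = 1081575.
Selections with exactly 3 cracked: choose 3 of the 9 cracked and 5 of the 16 intact, C(9,3)·C(16,5) = 84·4368 = 366912.
Probability = 366912/1081575 = 40768/120175.

40768/120175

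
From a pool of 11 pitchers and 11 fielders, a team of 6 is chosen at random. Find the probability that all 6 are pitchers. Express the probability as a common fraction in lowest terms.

2/323

There are C(22,6) = 74613 possible selections.
Selections with all pitchers: C(11,6) = 462.
Probability = 462/74613 = 2/323.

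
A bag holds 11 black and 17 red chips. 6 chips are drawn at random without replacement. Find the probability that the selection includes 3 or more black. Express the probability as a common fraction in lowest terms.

There are C(28,6) = 376740 ways to choose the 6.
Count the complement (fewer than 3 black): C(11,0)·C(17,6) + C(11,1)·C(17,5) + C(11,2)·C(17,4) = 12376 + 68068 + 130900 = 211344.
Probability = 1 − 211344/376740 = 165396/376740 = 1969/4485.

1969/4485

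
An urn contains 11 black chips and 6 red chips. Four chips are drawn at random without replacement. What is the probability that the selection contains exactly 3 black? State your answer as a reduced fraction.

The sample space is all 4-subsets of the 17: C(17,4) = 2380.
Selections with exactly 3 black: choose 3 of the 11 black and 1 of the 6 red, C(11,3)·C(6,1) = 165·6 = 990.
Probability = 990/2380 = 99/238.

99/238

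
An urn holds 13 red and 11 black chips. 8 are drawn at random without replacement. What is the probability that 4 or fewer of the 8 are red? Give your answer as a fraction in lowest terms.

4127/7429

There are C(24,8) = 735471 ways to choose the 8.
Count the complement (more than 4 red): C(13,5)·C(11,3) + C(13,6)·C(11,2) + C(13,7)·C(11,1) + C(13,8)·C(11,0) = 212355 + 94380 + 18876 + 1287 = 326898.
Probability = 1 − 326898/735471 = 408573/735471 = 4127/7429.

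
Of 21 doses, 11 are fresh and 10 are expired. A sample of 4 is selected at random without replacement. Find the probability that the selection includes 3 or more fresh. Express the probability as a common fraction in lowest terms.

44/133

Total selections: C(21,4) = 5985.
Favorable selections (3 or more fresh): C(11,3)·C(10,1) + C(11,4)·C(10,0) = 1650 + 330 = 1980.
Probability = 1980/5985 = 44/133.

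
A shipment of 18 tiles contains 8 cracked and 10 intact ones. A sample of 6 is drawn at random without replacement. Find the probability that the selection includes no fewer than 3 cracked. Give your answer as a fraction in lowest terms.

There are C(18,6) = 18564 ways to choose the 6.
Count the complement (fewer than 3 cracked): C(8,0)·C(10,6) + C(8,1)·C(10,5) + C(8,2)·C(10,4) = 210 + 2016 + 5880 = 8106.
Probability = 1 − 8106/18564 = 10458/18564 = 249/442.

249/442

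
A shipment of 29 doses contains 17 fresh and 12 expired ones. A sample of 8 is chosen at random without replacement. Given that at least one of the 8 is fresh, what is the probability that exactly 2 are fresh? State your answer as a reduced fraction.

Work in counts. Selections with at least one fresh: C(29,8) − C(12,8) = 4292145 − 495 = 4291650.
Of those, selections where exactly 2 are fresh: C(17,2)·C(12,6) = 136·924 = 125664.
Conditional probability = 125664/4291650 = 112/3825.

112/3825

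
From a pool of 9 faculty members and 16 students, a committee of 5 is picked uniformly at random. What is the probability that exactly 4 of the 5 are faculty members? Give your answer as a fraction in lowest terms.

There are C(25,5) = 53130 ways to choose 5 from 25.
Selections with exactly 4 faculty members: choose 4 of the 9 faculty members and 1 of the 16 students, C(9,4)·C(16,1) = 126·16 = 2016.
Probability = 2016/53130 = 48/1265.

48/1265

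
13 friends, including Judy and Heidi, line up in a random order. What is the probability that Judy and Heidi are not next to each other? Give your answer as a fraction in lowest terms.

11/13

There are 13! = 6227020800 arrangements.
Arrangements with Judy and Heidi adjacent: 2·12! = 958003200.
So not adjacent: 6227020800 − 958003200 = 5269017600, probability 5269017600/6227020800 = 11/13.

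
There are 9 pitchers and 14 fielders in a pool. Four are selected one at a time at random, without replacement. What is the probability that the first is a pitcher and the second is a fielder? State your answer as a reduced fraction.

63/253

Multiply the conditional probabilities at each draw: 9/23 · 14/22 = 126/506 = 63/253.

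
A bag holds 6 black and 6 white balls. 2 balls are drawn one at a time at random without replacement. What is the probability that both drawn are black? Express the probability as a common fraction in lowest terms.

Multiply the conditional probabilities at each draw: 6/12 · 5/11 = 30/132 = 5/22.

5/22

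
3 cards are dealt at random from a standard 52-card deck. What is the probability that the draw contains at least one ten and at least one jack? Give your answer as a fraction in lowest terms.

There are C(52,3) = 22100 possible draws.
By inclusion-exclusion on the complements, draws missing all tens or all jacks: C(48,3) + C(48,3) − C(44,3) = 17296 + 17296 − 13244 = 21348.
So draws with at least one of each: 22100 − 21348 = 752, probability 752/22100 = 188/5525.

188/5525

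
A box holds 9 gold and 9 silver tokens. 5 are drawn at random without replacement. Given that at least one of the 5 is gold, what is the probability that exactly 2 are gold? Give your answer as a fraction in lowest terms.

Work in counts. Selections with at least one gold: C(18,5) − C(9,5) = 8568 − 126 = 8442.
Of those, selections where exactly 2 are gold: C(9,2)·C(9,3) = 36·84 = 3024.
Conditional probability = 3024/8442 = 24/67.

24/67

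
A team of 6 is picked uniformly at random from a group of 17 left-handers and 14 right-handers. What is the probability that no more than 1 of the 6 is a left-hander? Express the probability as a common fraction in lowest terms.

407/8091

There are C(31,6) = 736281 ways to choose the 6.
Favorable selections (no more than 1 left-hander): C(17,0)·C(14,6) + C(17,1)·C(14,5) = 3003 + 34034 = 37037.
Probability = 37037/736281 = 407/8091.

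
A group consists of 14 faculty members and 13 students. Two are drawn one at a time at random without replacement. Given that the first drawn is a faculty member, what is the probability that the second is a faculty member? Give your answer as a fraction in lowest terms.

1/2

After removing one faculty member, 26 remain: 13 faculty members and 13 students.
So the probability the next is a faculty member is 13/26 = 1/2.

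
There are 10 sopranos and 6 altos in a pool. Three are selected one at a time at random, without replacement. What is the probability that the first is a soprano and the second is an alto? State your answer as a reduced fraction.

1/4

Multiply the conditional probabilities at each draw: 10/16 · 6/15 = 60/240 = 1/4.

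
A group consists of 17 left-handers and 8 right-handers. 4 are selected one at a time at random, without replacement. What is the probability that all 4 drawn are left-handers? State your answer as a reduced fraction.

238/1265

Multiply the conditional probabilities at each draw: 17/25 · 16/24 · 15/23 · 14/22 = 57120/303600 = 238/1265.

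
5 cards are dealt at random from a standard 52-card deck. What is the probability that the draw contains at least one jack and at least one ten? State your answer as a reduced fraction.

There are C(52,5) = 2598960 possible draws.
By inclusion-exclusion on the complements, draws missing all jacks or all tens: C(48,5) + C(48,5) − C(44,5) = 1712304 + 1712304 − 1086008 = 2338600.
So draws with at least one of each: 2598960 − 2338600 = 260360, probability 260360/2598960 = 6509/64974.

6509/64974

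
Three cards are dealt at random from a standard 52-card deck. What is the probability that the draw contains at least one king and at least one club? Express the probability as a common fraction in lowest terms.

There are C(52,3) = 22100 possible draws.
By inclusion-exclusion on the complements, draws missing all kings or all clubs: C(48,3) + C(39,3) − C(36,3) = 17296 + 9139 − 7140 = 19295.
So draws with at least one of each: 22100 − 19295 = 2805, probability 2805/22100 = 33/260.

33/260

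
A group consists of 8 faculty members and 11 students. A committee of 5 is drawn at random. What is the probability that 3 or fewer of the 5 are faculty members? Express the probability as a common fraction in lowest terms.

Total selections: C(19,5) = 11628.
Favorable selections (3 or fewer faculty members): C(8,0)·C(11,5) + C(8,1)·C(11,4) + C(8,2)·C(11,3) + C(8,3)·C(11,2) = 462 + 2640 + 4620 + 3080 = 10802.
Probability = 10802/11628 = 5401/5814.

5401/5814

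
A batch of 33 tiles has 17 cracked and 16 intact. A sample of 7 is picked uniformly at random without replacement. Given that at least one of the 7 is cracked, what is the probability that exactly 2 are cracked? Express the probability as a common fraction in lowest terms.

273/1958

Work in counts. Selections with at least one cracked: C(33,7) − C(16,7) = 4272048 − 11440 = 4260608.
Of those, selections where exactly 2 are cracked: C(17,2)·C(16,5) = 136·4368 = 594048.
Conditional probability = 594048/4260608 = 273/1958.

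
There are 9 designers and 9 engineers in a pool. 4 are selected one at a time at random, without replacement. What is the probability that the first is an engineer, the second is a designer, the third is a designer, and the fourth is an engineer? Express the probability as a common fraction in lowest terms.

Multiply the conditional probabilities at each draw: 9/18 · 9/17 · 8/16 · 8/15 = 5184/73440 = 6/85.

6/85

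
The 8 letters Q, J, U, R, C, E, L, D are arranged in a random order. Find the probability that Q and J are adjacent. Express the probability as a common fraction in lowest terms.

There are 8! = 40320 arrangements.
Treat Q and J as a block: 7! arrangements of the blocks × 2 orders within the block = 2·5040 = 10080.
Probability = 10080/40320 = 1/4.

1/4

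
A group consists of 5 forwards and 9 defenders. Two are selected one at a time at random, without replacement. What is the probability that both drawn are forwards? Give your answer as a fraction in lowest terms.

10/91

Multiply the conditional probabilities at each draw: 5/14 · 4/13 = 20/182 = 10/91.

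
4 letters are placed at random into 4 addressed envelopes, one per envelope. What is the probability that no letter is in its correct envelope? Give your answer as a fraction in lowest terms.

There are 4! = 24 assignments.
By inclusion-exclusion, assignments with no fixed points: C(4,0)·4! − C(4,1)·3! + C(4,2)·2! − C(4,3)·1! + C(4,4)·0! = 9.
Probability = 9/24 = 3/8.

3/8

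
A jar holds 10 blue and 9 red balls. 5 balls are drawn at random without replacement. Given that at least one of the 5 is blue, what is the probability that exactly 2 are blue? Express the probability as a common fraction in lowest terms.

70/213

Work in counts. Selections with at least one blue: C(19,5) − C(9,5) = 11628 − 126 = 11502.
Of those, selections where exactly 2 are blue: C(10,2)·C(9,3) = 45·84 = 3780.
Conditional probability = 3780/11502 = 70/213.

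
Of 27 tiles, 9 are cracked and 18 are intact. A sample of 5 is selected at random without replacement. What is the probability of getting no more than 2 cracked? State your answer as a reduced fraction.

3638/4485

There are C(27,5) = 80730 ways to choose the 5.
Favorable selections (no more than 2 cracked): C(9,0)·C(18,5) + C(9,1)·C(18,4) + C(9,2)·C(18,3) = 8568 + 27540 + 29376 = 65484.
Probability = 65484/80730 = 3638/4485.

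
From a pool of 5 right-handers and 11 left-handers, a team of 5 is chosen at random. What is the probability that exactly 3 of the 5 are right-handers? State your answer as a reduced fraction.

275/2184

Total number of selections: C(16,5) = 4368.
Selections with exactly 3 right-handers: choose 3 of the 5 right-handers and 2 of the 11 left-handers, C(5,3)·C(11,2) = 10·55 = 550.
Probability = 550/4368 = 275/2184.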